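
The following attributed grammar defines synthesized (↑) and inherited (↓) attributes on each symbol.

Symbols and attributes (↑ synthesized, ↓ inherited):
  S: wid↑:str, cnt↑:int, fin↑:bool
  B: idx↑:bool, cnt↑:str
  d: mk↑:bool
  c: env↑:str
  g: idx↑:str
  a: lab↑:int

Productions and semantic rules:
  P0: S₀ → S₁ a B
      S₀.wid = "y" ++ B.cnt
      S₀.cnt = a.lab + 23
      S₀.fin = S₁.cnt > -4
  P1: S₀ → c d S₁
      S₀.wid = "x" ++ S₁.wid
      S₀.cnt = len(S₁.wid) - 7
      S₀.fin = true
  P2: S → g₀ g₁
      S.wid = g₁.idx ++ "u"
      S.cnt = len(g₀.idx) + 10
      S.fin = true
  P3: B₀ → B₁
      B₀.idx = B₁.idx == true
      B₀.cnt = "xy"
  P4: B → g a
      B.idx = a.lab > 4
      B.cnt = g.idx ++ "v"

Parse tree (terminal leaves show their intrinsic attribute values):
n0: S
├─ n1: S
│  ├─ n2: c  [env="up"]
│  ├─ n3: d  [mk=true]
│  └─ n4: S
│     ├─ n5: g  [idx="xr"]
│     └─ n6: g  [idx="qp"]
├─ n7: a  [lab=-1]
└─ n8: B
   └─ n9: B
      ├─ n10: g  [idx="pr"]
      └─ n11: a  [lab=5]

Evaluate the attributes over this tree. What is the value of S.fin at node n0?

1. n2.env = "up"  [terminal]
2. n3.mk = true  [terminal]
3. n5.idx = "xr"  [terminal]
4. n6.idx = "qp"  [terminal]
5. n4.wid = "qpu"  [g₁.idx ++ "u"]
6. n4.cnt = 12  [len(g₀.idx) + 10]
7. n4.fin = true  [true]
8. n1.wid = "xqpu"  ["x" ++ S₁.wid]
9. n1.cnt = -4  [len(S₁.wid) - 7]
10. n1.fin = true  [true]
11. n7.lab = -1  [terminal]
12. n10.idx = "pr"  [terminal]
13. n11.lab = 5  [terminal]
14. n9.idx = true  [a.lab > 4]
15. n9.cnt = "prv"  [g.idx ++ "v"]
16. n8.idx = true  [B₁.idx == true]
17. n8.cnt = "xy"  ["xy"]
18. n0.wid = "yxy"  ["y" ++ B.cnt]
19. n0.cnt = 22  [a.lab + 23]
20. n0.fin = false  [S₁.cnt > -4]

false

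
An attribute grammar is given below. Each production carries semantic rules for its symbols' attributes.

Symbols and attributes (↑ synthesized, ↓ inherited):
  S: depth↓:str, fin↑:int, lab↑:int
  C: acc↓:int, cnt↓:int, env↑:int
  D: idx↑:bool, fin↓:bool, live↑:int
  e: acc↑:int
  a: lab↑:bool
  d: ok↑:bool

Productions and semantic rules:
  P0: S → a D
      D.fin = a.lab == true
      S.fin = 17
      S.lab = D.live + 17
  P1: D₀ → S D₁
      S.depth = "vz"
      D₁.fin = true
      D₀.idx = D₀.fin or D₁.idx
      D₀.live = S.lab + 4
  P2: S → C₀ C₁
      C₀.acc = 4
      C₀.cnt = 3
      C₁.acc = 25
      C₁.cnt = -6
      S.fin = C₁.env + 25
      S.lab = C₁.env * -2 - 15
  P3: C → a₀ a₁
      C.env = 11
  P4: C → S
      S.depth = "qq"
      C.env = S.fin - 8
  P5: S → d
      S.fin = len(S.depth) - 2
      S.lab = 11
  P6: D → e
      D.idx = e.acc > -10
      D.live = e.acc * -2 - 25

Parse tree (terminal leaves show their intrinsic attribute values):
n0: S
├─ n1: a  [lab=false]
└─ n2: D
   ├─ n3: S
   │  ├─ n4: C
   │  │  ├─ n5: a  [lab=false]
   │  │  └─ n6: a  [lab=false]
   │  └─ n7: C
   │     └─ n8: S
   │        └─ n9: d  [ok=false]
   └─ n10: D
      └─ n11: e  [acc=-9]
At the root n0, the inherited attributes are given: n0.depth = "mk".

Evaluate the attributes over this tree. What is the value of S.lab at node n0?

22

1. n0.depth = "mk"  [given at root]
2. n1.lab = false  [terminal]
3. n2.fin = false  [a.lab == true]
4. n3.depth = "vz"  ["vz"]
5. n4.acc = 4  [4]
6. n4.cnt = 3  [3]
7. n5.lab = false  [terminal]
8. n6.lab = false  [terminal]
9. n4.env = 11  [11]
10. n7.acc = 25  [25]
11. n7.cnt = -6  [-6]
12. n8.depth = "qq"  ["qq"]
13. n9.ok = false  [terminal]
14. n8.fin = 0  [len(S.depth) - 2]
15. n8.lab = 11  [11]
16. n7.env = -8  [S.fin - 8]
17. n3.fin = 17  [C₁.env + 25]
18. n3.lab = 1  [C₁.env * -2 - 15]
19. n10.fin = true  [true]
20. n11.acc = -9  [terminal]
21. n10.idx = true  [e.acc > -10]
22. n10.live = -7  [e.acc * -2 - 25]
23. n2.idx = true  [D₀.fin or D₁.idx]
24. n2.live = 5  [S.lab + 4]
25. n0.fin = 17  [17]
26. n0.lab = 22  [D.live + 17]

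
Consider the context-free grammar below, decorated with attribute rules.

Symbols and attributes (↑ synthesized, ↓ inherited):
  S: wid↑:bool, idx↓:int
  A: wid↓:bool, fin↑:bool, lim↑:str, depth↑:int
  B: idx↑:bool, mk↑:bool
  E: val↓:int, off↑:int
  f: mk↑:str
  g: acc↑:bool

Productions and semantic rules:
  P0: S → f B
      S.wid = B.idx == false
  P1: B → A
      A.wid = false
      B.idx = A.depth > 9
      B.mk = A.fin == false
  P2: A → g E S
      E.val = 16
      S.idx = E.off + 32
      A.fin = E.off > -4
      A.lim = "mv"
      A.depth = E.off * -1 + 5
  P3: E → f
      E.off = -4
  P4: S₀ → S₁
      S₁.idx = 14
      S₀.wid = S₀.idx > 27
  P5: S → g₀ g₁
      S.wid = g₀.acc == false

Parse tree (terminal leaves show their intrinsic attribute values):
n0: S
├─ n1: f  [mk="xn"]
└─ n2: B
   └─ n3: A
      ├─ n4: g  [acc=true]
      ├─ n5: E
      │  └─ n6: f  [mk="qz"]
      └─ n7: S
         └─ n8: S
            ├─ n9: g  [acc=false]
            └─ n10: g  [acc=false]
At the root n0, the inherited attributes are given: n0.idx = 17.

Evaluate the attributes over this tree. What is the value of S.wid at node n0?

1. n0.idx = 17  [given at root]
2. n1.mk = "xn"  [terminal]
3. n3.wid = false  [false]
4. n4.acc = true  [terminal]
5. n5.val = 16  [16]
6. n6.mk = "qz"  [terminal]
7. n5.off = -4  [-4]
8. n7.idx = 28  [E.off + 32]
9. n8.idx = 14  [14]
10. n9.acc = false  [terminal]
11. n10.acc = false  [terminal]
12. n8.wid = true  [g₀.acc == false]
13. n7.wid = true  [S₀.idx > 27]
14. n3.fin = false  [E.off > -4]
15. n3.lim = "mv"  ["mv"]
16. n3.depth = 9  [E.off * -1 + 5]
17. n2.idx = false  [A.depth > 9]
18. n2.mk = true  [A.fin == false]
19. n0.wid = true  [B.idx == false]

true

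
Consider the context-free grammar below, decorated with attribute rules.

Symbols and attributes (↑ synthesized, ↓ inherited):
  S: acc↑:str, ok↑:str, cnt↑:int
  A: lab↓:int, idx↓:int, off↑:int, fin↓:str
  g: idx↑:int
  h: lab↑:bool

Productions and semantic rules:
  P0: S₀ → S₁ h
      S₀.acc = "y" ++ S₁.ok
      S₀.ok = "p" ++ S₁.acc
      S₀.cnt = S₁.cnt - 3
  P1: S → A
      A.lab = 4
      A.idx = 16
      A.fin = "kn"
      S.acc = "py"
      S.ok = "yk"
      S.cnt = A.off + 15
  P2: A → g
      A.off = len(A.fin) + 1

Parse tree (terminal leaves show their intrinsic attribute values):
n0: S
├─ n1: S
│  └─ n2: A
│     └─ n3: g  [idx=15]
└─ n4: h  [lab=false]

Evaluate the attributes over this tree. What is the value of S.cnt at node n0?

1. n2.lab = 4  [4]
2. n2.idx = 16  [16]
3. n2.fin = "kn"  ["kn"]
4. n3.idx = 15  [terminal]
5. n2.off = 3  [len(A.fin) + 1]
6. n1.acc = "py"  ["py"]
7. n1.ok = "yk"  ["yk"]
8. n1.cnt = 18  [A.off + 15]
9. n4.lab = false  [terminal]
10. n0.acc = "yyk"  ["y" ++ S₁.ok]
11. n0.ok = "ppy"  ["p" ++ S₁.acc]
12. n0.cnt = 15  [S₁.cnt - 3]

15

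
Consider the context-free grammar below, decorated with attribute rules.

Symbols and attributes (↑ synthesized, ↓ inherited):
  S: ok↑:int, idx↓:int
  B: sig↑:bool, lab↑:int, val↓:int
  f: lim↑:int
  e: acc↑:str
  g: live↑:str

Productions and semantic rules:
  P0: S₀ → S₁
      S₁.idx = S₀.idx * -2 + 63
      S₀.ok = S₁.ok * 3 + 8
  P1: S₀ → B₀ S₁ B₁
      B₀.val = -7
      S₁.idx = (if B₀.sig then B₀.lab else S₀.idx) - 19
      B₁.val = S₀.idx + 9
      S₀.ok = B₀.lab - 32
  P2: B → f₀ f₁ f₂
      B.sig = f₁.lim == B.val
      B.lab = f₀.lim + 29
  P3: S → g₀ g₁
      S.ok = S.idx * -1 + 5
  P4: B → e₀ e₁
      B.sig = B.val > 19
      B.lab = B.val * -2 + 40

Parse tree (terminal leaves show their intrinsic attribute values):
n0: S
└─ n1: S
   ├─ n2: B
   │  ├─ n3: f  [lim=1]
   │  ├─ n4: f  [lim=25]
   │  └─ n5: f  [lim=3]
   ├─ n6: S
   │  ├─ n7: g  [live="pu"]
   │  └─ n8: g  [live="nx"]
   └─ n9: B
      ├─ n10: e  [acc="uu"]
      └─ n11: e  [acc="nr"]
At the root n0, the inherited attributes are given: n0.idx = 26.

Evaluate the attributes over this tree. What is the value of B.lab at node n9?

0

1. n0.idx = 26  [given at root]
2. n1.idx = 11  [S₀.idx * -2 + 63]
3. n2.val = -7  [-7]
4. n3.lim = 1  [terminal]
5. n4.lim = 25  [terminal]
6. n5.lim = 3  [terminal]
7. n2.sig = false  [f₁.lim == B.val]
8. n2.lab = 30  [f₀.lim + 29]
9. n6.idx = -8  [(if B₀.sig then B₀.lab else S₀.idx) - 19]
10. n7.live = "pu"  [terminal]
11. n8.live = "nx"  [terminal]
12. n6.ok = 13  [S.idx * -1 + 5]
13. n9.val = 20  [S₀.idx + 9]
14. n10.acc = "uu"  [terminal]
15. n11.acc = "nr"  [terminal]
16. n9.sig = true  [B.val > 19]
17. n9.lab = 0  [B.val * -2 + 40]
18. n1.ok = -2  [B₀.lab - 32]
19. n0.ok = 2  [S₁.ok * 3 + 8]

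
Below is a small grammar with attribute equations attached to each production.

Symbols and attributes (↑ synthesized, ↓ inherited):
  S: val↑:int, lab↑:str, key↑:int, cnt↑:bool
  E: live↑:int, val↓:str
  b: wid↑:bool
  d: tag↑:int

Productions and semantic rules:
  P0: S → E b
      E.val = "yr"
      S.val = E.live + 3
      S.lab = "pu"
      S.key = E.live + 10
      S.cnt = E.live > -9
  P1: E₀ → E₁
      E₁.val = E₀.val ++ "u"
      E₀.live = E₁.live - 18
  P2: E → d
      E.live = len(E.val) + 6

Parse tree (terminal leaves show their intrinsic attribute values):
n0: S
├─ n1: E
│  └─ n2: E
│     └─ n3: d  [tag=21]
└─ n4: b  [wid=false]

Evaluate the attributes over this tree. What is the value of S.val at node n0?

1. n1.val = "yr"  ["yr"]
2. n2.val = "yru"  [E₀.val ++ "u"]
3. n3.tag = 21  [terminal]
4. n2.live = 9  [len(E.val) + 6]
5. n1.live = -9  [E₁.live - 18]
6. n4.wid = false  [terminal]
7. n0.val = -6  [E.live + 3]
8. n0.lab = "pu"  ["pu"]
9. n0.key = 1  [E.live + 10]
10. n0.cnt = false  [E.live > -9]

-6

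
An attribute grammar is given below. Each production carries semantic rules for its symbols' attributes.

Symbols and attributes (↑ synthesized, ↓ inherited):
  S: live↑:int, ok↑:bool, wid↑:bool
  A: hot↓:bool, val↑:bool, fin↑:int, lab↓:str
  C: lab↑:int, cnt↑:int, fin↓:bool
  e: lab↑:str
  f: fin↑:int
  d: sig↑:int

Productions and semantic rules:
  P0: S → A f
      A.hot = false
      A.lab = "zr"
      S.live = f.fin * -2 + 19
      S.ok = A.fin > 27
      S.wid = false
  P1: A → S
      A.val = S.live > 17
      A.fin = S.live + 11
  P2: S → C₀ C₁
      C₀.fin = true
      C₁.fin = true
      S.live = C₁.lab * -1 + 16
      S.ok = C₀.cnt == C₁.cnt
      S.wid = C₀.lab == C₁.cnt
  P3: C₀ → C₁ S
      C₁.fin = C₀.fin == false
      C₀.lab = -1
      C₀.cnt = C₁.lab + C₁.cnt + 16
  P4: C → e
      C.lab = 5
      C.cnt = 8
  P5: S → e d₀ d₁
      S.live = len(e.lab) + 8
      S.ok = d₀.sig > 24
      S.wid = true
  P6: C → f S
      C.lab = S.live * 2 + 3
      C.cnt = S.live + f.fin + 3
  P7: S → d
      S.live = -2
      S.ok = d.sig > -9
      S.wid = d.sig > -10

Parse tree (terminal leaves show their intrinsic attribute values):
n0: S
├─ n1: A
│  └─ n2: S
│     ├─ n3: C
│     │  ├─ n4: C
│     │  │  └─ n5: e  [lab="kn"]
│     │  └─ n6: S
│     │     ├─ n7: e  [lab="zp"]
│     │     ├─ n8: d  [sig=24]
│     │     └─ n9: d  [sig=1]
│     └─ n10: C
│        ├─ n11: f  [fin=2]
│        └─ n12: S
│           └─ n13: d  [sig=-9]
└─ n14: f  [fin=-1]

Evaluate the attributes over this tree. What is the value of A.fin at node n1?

1. n1.hot = false  [false]
2. n1.lab = "zr"  ["zr"]
3. n3.fin = true  [true]
4. n4.fin = false  [C₀.fin == false]
5. n5.lab = "kn"  [terminal]
6. n4.lab = 5  [5]
7. n4.cnt = 8  [8]
8. n7.lab = "zp"  [terminal]
9. n8.sig = 24  [terminal]
10. n9.sig = 1  [terminal]
11. n6.live = 10  [len(e.lab) + 8]
12. n6.ok = false  [d₀.sig > 24]
13. n6.wid = true  [true]
14. n3.lab = -1  [-1]
15. n3.cnt = 29  [C₁.lab + C₁.cnt + 16]
16. n10.fin = true  [true]
17. n11.fin = 2  [terminal]
18. n13.sig = -9  [terminal]
19. n12.live = -2  [-2]
20. n12.ok = false  [d.sig > -9]
21. n12.wid = true  [d.sig > -10]
22. n10.lab = -1  [S.live * 2 + 3]
23. n10.cnt = 3  [S.live + f.fin + 3]
24. n2.live = 17  [C₁.lab * -1 + 16]
25. n2.ok = false  [C₀.cnt == C₁.cnt]
26. n2.wid = false  [C₀.lab == C₁.cnt]
27. n1.val = false  [S.live > 17]
28. n1.fin = 28  [S.live + 11]
29. n14.fin = -1  [terminal]
30. n0.live = 21  [f.fin * -2 + 19]
31. n0.ok = true  [A.fin > 27]
32. n0.wid = false  [false]

28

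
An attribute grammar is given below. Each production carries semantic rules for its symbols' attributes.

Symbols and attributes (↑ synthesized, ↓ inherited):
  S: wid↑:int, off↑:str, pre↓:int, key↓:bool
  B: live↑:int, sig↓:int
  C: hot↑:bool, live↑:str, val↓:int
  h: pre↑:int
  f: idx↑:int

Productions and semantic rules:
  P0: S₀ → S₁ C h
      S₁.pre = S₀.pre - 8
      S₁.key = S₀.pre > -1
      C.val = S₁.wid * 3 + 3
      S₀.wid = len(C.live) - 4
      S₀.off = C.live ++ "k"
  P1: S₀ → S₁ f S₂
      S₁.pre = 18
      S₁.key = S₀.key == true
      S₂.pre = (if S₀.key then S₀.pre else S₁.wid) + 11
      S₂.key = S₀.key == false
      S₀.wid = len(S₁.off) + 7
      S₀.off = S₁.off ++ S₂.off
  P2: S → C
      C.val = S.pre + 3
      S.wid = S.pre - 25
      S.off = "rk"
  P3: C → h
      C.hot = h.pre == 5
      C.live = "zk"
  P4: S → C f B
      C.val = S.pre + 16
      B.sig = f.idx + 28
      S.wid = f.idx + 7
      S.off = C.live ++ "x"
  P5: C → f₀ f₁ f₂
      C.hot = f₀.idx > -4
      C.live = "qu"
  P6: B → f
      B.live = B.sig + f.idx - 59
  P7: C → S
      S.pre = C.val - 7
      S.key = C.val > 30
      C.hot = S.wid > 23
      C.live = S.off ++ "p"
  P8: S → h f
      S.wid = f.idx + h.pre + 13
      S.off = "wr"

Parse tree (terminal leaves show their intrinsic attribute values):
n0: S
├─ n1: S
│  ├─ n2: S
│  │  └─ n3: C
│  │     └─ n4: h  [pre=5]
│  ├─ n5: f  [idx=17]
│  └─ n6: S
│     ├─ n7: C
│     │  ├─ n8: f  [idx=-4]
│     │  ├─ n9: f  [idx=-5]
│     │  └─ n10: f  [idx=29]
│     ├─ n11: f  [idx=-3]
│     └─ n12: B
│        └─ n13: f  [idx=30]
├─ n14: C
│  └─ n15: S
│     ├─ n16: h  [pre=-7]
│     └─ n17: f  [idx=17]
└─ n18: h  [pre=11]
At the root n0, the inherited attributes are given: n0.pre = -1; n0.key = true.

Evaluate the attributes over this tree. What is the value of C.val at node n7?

1. n0.pre = -1  [given at root]
2. n0.key = true  [given at root]
3. n1.pre = -9  [S₀.pre - 8]
4. n1.key = false  [S₀.pre > -1]
5. n2.pre = 18  [18]
6. n2.key = false  [S₀.key == true]
7. n3.val = 21  [S.pre + 3]
8. n4.pre = 5  [terminal]
9. n3.hot = true  [h.pre == 5]
10. n3.live = "zk"  ["zk"]
11. n2.wid = -7  [S.pre - 25]
12. n2.off = "rk"  ["rk"]
13. n5.idx = 17  [terminal]
14. n6.pre = 4  [(if S₀.key then S₀.pre else S₁.wid) + 11]
15. n6.key = true  [S₀.key == false]
16. n7.val = 20  [S.pre + 16]
17. n8.idx = -4  [terminal]
18. n9.idx = -5  [terminal]
19. n10.idx = 29  [terminal]
20. n7.hot = false  [f₀.idx > -4]
21. n7.live = "qu"  ["qu"]
22. n11.idx = -3  [terminal]
23. n12.sig = 25  [f.idx + 28]
24. n13.idx = 30  [terminal]
25. n12.live = -4  [B.sig + f.idx - 59]
26. n6.wid = 4  [f.idx + 7]
27. n6.off = "qux"  [C.live ++ "x"]
28. n1.wid = 9  [len(S₁.off) + 7]
29. n1.off = "rkqux"  [S₁.off ++ S₂.off]
30. n14.val = 30  [S₁.wid * 3 + 3]
31. n15.pre = 23  [C.val - 7]
32. n15.key = false  [C.val > 30]
33. n16.pre = -7  [terminal]
34. n17.idx = 17  [terminal]
35. n15.wid = 23  [f.idx + h.pre + 13]
36. n15.off = "wr"  ["wr"]
37. n14.hot = false  [S.wid > 23]
38. n14.live = "wrp"  [S.off ++ "p"]
39. n18.pre = 11  [terminal]
40. n0.wid = -1  [len(C.live) - 4]
41. n0.off = "wrpk"  [C.live ++ "k"]

20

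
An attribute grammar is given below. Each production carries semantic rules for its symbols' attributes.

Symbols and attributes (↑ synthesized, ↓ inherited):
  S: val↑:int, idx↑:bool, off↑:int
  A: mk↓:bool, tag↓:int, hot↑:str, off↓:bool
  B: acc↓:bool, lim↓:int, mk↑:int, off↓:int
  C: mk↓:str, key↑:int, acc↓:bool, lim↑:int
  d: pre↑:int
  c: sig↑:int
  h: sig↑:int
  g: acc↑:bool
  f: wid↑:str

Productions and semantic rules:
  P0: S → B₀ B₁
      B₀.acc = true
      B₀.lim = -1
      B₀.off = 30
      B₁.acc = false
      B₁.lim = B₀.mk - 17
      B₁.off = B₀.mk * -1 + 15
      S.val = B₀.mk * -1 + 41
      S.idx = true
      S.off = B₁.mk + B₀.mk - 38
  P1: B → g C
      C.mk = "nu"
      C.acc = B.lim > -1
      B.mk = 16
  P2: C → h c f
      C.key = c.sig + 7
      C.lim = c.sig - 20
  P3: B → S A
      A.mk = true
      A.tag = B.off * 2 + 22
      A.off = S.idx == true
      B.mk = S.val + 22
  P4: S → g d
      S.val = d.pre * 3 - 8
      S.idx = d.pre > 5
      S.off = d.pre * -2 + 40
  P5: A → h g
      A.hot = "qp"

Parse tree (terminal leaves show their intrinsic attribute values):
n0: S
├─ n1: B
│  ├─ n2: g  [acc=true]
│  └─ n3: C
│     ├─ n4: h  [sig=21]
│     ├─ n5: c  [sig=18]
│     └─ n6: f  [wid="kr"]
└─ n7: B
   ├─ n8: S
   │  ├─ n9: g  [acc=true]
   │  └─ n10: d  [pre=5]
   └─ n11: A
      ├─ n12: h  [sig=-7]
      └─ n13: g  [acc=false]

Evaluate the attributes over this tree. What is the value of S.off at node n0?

7

1. n1.acc = true  [true]
2. n1.lim = -1  [-1]
3. n1.off = 30  [30]
4. n2.acc = true  [terminal]
5. n3.mk = "nu"  ["nu"]
6. n3.acc = false  [B.lim > -1]
7. n4.sig = 21  [terminal]
8. n5.sig = 18  [terminal]
9. n6.wid = "kr"  [terminal]
10. n3.key = 25  [c.sig + 7]
11. n3.lim = -2  [c.sig - 20]
12. n1.mk = 16  [16]
13. n7.acc = false  [false]
14. n7.lim = -1  [B₀.mk - 17]
15. n7.off = -1  [B₀.mk * -1 + 15]
16. n9.acc = true  [terminal]
17. n10.pre = 5  [terminal]
18. n8.val = 7  [d.pre * 3 - 8]
19. n8.idx = false  [d.pre > 5]
20. n8.off = 30  [d.pre * -2 + 40]
21. n11.mk = true  [true]
22. n11.tag = 20  [B.off * 2 + 22]
23. n11.off = false  [S.idx == true]
24. n12.sig = -7  [terminal]
25. n13.acc = false  [terminal]
26. n11.hot = "qp"  ["qp"]
27. n7.mk = 29  [S.val + 22]
28. n0.val = 25  [B₀.mk * -1 + 41]
29. n0.idx = true  [true]
30. n0.off = 7  [B₁.mk + B₀.mk - 38]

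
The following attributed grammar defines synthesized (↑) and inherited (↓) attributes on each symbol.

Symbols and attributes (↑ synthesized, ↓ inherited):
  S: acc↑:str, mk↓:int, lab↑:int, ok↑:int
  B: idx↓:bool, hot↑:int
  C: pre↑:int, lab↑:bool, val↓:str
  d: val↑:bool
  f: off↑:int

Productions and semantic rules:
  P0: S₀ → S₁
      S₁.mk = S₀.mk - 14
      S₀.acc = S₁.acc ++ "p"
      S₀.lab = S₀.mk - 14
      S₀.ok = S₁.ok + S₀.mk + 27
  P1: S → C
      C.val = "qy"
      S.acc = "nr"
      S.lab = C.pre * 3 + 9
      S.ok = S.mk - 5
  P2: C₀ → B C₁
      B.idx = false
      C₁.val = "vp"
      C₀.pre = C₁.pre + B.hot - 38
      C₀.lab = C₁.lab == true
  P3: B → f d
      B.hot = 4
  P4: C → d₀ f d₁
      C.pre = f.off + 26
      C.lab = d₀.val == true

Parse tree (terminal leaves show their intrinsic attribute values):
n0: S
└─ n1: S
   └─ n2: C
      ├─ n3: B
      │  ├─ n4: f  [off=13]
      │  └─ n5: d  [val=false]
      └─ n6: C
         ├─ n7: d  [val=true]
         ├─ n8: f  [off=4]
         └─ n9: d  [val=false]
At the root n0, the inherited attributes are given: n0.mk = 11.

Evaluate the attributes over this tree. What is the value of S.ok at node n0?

30

1. n0.mk = 11  [given at root]
2. n1.mk = -3  [S₀.mk - 14]
3. n2.val = "qy"  ["qy"]
4. n3.idx = false  [false]
5. n4.off = 13  [terminal]
6. n5.val = false  [terminal]
7. n3.hot = 4  [4]
8. n6.val = "vp"  ["vp"]
9. n7.val = true  [terminal]
10. n8.off = 4  [terminal]
11. n9.val = false  [terminal]
12. n6.pre = 30  [f.off + 26]
13. n6.lab = true  [d₀.val == true]
14. n2.pre = -4  [C₁.pre + B.hot - 38]
15. n2.lab = true  [C₁.lab == true]
16. n1.acc = "nr"  ["nr"]
17. n1.lab = -3  [C.pre * 3 + 9]
18. n1.ok = -8  [S.mk - 5]
19. n0.acc = "nrp"  [S₁.acc ++ "p"]
20. n0.lab = -3  [S₀.mk - 14]
21. n0.ok = 30  [S₁.ok + S₀.mk + 27]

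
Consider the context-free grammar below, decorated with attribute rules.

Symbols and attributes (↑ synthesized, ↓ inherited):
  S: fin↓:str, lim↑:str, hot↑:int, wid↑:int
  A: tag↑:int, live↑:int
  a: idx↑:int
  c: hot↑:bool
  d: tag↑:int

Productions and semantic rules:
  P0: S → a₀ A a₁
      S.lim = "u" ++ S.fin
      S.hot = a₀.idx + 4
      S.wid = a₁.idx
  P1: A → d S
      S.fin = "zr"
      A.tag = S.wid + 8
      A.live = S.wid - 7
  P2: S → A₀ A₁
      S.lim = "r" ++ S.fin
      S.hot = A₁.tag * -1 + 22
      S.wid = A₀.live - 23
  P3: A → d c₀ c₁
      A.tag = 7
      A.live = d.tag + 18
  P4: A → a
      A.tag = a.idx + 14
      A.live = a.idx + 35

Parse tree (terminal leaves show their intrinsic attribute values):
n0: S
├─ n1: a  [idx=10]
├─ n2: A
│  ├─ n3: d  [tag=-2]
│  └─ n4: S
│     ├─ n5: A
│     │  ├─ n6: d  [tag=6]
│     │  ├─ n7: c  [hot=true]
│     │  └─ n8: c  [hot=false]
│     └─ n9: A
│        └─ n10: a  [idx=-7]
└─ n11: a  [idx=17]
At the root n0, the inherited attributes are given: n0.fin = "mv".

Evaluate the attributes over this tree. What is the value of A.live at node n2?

1. n0.fin = "mv"  [given at root]
2. n1.idx = 10  [terminal]
3. n3.tag = -2  [terminal]
4. n4.fin = "zr"  ["zr"]
5. n6.tag = 6  [terminal]
6. n7.hot = true  [terminal]
7. n8.hot = false  [terminal]
8. n5.tag = 7  [7]
9. n5.live = 24  [d.tag + 18]
10. n10.idx = -7  [terminal]
11. n9.tag = 7  [a.idx + 14]
12. n9.live = 28  [a.idx + 35]
13. n4.lim = "rzr"  ["r" ++ S.fin]
14. n4.hot = 15  [A₁.tag * -1 + 22]
15. n4.wid = 1  [A₀.live - 23]
16. n2.tag = 9  [S.wid + 8]
17. n2.live = -6  [S.wid - 7]
18. n11.idx = 17  [terminal]
19. n0.lim = "umv"  ["u" ++ S.fin]
20. n0.hot = 14  [a₀.idx + 4]
21. n0.wid = 17  [a₁.idx]

-6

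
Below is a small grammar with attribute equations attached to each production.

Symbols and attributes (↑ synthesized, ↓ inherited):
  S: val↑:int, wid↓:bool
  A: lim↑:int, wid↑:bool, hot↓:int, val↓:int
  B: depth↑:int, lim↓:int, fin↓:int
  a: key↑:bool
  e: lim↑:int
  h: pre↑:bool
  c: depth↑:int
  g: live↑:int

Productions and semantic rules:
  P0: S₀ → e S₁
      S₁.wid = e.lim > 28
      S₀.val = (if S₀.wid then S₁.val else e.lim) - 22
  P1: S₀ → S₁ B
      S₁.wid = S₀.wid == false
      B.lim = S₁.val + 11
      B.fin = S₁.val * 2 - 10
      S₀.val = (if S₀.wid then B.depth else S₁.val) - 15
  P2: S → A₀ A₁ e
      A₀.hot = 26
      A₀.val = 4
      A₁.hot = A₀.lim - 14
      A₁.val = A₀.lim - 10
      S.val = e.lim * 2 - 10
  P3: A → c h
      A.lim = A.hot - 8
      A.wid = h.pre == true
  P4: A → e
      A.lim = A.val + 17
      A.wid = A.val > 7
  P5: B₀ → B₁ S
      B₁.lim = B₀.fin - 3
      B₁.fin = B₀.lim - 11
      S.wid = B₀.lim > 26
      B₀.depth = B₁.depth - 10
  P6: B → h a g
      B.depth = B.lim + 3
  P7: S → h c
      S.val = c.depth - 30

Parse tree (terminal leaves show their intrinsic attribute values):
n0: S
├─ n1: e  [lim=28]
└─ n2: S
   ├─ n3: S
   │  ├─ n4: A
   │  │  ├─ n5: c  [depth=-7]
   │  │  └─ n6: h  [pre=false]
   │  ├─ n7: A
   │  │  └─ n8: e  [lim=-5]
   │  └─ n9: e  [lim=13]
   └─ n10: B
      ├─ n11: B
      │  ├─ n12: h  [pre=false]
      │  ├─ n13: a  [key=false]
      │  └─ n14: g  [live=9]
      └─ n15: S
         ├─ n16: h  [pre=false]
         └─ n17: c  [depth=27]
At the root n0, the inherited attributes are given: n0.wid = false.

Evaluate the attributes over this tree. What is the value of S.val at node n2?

1. n0.wid = false  [given at root]
2. n1.lim = 28  [terminal]
3. n2.wid = false  [e.lim > 28]
4. n3.wid = true  [S₀.wid == false]
5. n4.hot = 26  [26]
6. n4.val = 4  [4]
7. n5.depth = -7  [terminal]
8. n6.pre = false  [terminal]
9. n4.lim = 18  [A.hot - 8]
10. n4.wid = false  [h.pre == true]
11. n7.hot = 4  [A₀.lim - 14]
12. n7.val = 8  [A₀.lim - 10]
13. n8.lim = -5  [terminal]
14. n7.lim = 25  [A.val + 17]
15. n7.wid = true  [A.val > 7]
16. n9.lim = 13  [terminal]
17. n3.val = 16  [e.lim * 2 - 10]
18. n10.lim = 27  [S₁.val + 11]
19. n10.fin = 22  [S₁.val * 2 - 10]
20. n11.lim = 19  [B₀.fin - 3]
21. n11.fin = 16  [B₀.lim - 11]
22. n12.pre = false  [terminal]
23. n13.key = false  [terminal]
24. n14.live = 9  [terminal]
25. n11.depth = 22  [B.lim + 3]
26. n15.wid = true  [B₀.lim > 26]
27. n16.pre = false  [terminal]
28. n17.depth = 27  [terminal]
29. n15.val = -3  [c.depth - 30]
30. n10.depth = 12  [B₁.depth - 10]
31. n2.val = 1  [(if S₀.wid then B.depth else S₁.val) - 15]
32. n0.val = 6  [(if S₀.wid then S₁.val else e.lim) - 22]

1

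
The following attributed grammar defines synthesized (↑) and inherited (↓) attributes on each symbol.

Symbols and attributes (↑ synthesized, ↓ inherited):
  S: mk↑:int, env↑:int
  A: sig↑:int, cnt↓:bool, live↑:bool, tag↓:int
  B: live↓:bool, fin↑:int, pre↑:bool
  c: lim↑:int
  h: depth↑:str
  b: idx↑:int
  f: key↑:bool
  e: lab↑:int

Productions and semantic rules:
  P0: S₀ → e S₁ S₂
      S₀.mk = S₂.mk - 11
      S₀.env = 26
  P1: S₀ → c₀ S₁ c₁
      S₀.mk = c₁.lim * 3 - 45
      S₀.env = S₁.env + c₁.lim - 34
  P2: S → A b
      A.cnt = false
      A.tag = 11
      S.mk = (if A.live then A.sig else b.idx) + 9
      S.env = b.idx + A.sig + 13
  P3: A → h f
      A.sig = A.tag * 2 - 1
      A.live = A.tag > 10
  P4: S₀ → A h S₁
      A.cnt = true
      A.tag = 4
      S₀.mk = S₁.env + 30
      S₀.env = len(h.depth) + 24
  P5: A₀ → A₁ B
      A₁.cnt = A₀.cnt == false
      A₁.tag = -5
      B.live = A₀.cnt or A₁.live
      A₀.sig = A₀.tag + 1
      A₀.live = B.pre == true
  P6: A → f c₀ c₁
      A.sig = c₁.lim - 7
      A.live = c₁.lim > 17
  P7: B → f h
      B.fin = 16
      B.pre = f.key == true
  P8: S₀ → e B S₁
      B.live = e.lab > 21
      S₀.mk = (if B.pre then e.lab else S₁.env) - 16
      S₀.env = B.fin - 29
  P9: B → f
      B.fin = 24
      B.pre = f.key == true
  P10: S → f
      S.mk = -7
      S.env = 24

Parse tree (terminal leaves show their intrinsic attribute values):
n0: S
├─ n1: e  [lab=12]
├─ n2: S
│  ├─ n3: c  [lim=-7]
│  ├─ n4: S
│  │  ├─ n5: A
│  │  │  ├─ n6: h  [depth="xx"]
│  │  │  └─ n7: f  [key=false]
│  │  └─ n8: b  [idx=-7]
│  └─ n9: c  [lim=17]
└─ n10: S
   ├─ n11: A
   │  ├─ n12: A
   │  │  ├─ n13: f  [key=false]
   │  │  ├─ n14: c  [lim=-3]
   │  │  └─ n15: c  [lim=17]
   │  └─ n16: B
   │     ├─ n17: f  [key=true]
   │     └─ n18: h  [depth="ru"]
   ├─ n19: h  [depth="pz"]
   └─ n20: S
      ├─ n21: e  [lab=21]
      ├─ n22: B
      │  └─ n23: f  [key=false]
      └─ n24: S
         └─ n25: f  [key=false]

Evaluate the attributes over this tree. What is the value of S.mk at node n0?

1. n1.lab = 12  [terminal]
2. n3.lim = -7  [terminal]
3. n5.cnt = false  [false]
4. n5.tag = 11  [11]
5. n6.depth = "xx"  [terminal]
6. n7.key = false  [terminal]
7. n5.sig = 21  [A.tag * 2 - 1]
8. n5.live = true  [A.tag > 10]
9. n8.idx = -7  [terminal]
10. n4.mk = 30  [(if A.live then A.sig else b.idx) + 9]
11. n4.env = 27  [b.idx + A.sig + 13]
12. n9.lim = 17  [terminal]
13. n2.mk = 6  [c₁.lim * 3 - 45]
14. n2.env = 10  [S₁.env + c₁.lim - 34]
15. n11.cnt = true  [true]
16. n11.tag = 4  [4]
17. n12.cnt = false  [A₀.cnt == false]
18. n12.tag = -5  [-5]
19. n13.key = false  [terminal]
20. n14.lim = -3  [terminal]
21. n15.lim = 17  [terminal]
22. n12.sig = 10  [c₁.lim - 7]
23. n12.live = false  [c₁.lim > 17]
24. n16.live = true  [A₀.cnt or A₁.live]
25. n17.key = true  [terminal]
26. n18.depth = "ru"  [terminal]
27. n16.fin = 16  [16]
28. n16.pre = true  [f.key == true]
29. n11.sig = 5  [A₀.tag + 1]
30. n11.live = true  [B.pre == true]
31. n19.depth = "pz"  [terminal]
32. n21.lab = 21  [terminal]
33. n22.live = false  [e.lab > 21]
34. n23.key = false  [terminal]
35. n22.fin = 24  [24]
36. n22.pre = false  [f.key == true]
37. n25.key = false  [terminal]
38. n24.mk = -7  [-7]
39. n24.env = 24  [24]
40. n20.mk = 8  [(if B.pre then e.lab else S₁.env) - 16]
41. n20.env = -5  [B.fin - 29]
42. n10.mk = 25  [S₁.env + 30]
43. n10.env = 26  [len(h.depth) + 24]
44. n0.mk = 14  [S₂.mk - 11]
45. n0.env = 26  [26]

14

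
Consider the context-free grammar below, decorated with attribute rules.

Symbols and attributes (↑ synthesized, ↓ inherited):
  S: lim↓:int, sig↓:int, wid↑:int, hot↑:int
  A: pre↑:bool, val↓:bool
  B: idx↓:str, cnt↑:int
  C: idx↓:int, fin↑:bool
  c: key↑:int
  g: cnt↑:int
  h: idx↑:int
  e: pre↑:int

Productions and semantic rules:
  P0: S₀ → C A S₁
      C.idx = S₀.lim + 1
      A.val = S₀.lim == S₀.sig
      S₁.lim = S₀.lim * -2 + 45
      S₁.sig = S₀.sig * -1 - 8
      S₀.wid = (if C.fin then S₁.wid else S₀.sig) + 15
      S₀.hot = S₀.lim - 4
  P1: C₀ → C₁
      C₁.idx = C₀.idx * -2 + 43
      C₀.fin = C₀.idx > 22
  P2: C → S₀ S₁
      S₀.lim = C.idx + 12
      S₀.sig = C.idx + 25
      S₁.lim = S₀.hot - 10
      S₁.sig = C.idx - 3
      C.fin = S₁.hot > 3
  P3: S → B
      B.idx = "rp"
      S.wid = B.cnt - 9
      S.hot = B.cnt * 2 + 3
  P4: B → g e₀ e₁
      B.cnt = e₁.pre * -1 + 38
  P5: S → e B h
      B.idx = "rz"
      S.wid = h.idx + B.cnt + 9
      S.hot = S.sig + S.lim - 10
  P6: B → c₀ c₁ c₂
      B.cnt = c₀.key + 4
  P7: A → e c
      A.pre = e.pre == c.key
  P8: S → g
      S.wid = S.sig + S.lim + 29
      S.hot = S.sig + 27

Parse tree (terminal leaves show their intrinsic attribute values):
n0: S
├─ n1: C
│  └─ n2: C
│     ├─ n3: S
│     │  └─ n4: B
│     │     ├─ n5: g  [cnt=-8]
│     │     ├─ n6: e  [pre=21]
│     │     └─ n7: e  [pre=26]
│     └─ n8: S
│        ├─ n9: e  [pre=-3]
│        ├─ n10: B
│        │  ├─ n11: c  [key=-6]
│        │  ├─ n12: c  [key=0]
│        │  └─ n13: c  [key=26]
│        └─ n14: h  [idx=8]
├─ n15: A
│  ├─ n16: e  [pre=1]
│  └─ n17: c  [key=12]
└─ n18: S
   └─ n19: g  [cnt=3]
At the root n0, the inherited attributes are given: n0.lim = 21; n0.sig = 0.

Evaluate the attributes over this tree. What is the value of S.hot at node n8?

1. n0.lim = 21  [given at root]
2. n0.sig = 0  [given at root]
3. n1.idx = 22  [S₀.lim + 1]
4. n2.idx = -1  [C₀.idx * -2 + 43]
5. n3.lim = 11  [C.idx + 12]
6. n3.sig = 24  [C.idx + 25]
7. n4.idx = "rp"  ["rp"]
8. n5.cnt = -8  [terminal]
9. n6.pre = 21  [terminal]
10. n7.pre = 26  [terminal]
11. n4.cnt = 12  [e₁.pre * -1 + 38]
12. n3.wid = 3  [B.cnt - 9]
13. n3.hot = 27  [B.cnt * 2 + 3]
14. n8.lim = 17  [S₀.hot - 10]
15. n8.sig = -4  [C.idx - 3]
16. n9.pre = -3  [terminal]
17. n10.idx = "rz"  ["rz"]
18. n11.key = -6  [terminal]
19. n12.key = 0  [terminal]
20. n13.key = 26  [terminal]
21. n10.cnt = -2  [c₀.key + 4]
22. n14.idx = 8  [terminal]
23. n8.wid = 15  [h.idx + B.cnt + 9]
24. n8.hot = 3  [S.sig + S.lim - 10]
25. n2.fin = false  [S₁.hot > 3]
26. n1.fin = false  [C₀.idx > 22]
27. n15.val = false  [S₀.lim == S₀.sig]
28. n16.pre = 1  [terminal]
29. n17.key = 12  [terminal]
30. n15.pre = false  [e.pre == c.key]
31. n18.lim = 3  [S₀.lim * -2 + 45]
32. n18.sig = -8  [S₀.sig * -1 - 8]
33. n19.cnt = 3  [terminal]
34. n18.wid = 24  [S.sig + S.lim + 29]
35. n18.hot = 19  [S.sig + 27]
36. n0.wid = 15  [(if C.fin then S₁.wid else S₀.sig) + 15]
37. n0.hot = 17  [S₀.lim - 4]

3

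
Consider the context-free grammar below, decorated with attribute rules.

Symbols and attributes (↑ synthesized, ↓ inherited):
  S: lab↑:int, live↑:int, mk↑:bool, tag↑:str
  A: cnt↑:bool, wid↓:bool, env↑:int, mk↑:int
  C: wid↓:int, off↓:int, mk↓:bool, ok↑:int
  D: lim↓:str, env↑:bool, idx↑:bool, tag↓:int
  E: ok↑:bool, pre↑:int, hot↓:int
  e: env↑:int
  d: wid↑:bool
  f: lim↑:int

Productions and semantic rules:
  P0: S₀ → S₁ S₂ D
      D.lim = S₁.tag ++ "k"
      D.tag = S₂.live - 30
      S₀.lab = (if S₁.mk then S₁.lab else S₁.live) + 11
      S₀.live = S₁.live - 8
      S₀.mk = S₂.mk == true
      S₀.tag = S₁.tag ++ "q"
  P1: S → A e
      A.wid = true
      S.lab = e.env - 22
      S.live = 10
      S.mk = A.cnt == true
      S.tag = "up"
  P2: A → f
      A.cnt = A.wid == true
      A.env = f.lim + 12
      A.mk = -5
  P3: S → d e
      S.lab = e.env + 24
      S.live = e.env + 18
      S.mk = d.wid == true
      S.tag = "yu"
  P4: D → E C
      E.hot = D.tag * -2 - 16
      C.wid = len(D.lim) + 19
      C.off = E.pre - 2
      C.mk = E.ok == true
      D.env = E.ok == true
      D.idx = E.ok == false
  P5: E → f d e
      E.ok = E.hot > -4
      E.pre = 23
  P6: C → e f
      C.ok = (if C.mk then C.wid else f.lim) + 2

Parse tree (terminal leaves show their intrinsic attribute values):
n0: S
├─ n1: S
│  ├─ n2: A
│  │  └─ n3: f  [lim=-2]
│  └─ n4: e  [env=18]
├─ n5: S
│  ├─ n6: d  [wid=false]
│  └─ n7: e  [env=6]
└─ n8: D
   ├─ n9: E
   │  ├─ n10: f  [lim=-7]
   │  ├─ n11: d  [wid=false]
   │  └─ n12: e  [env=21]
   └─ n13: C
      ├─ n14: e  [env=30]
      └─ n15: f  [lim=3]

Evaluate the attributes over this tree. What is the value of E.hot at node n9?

-4

1. n2.wid = true  [true]
2. n3.lim = -2  [terminal]
3. n2.cnt = true  [A.wid == true]
4. n2.env = 10  [f.lim + 12]
5. n2.mk = -5  [-5]
6. n4.env = 18  [terminal]
7. n1.lab = -4  [e.env - 22]
8. n1.live = 10  [10]
9. n1.mk = true  [A.cnt == true]
10. n1.tag = "up"  ["up"]
11. n6.wid = false  [terminal]
12. n7.env = 6  [terminal]
13. n5.lab = 30  [e.env + 24]
14. n5.live = 24  [e.env + 18]
15. n5.mk = false  [d.wid == true]
16. n5.tag = "yu"  ["yu"]
17. n8.lim = "upk"  [S₁.tag ++ "k"]
18. n8.tag = -6  [S₂.live - 30]
19. n9.hot = -4  [D.tag * -2 - 16]
20. n10.lim = -7  [terminal]
21. n11.wid = false  [terminal]
22. n12.env = 21  [terminal]
23. n9.ok = false  [E.hot > -4]
24. n9.pre = 23  [23]
25. n13.wid = 22  [len(D.lim) + 19]
26. n13.off = 21  [E.pre - 2]
27. n13.mk = false  [E.ok == true]
28. n14.env = 30  [terminal]
29. n15.lim = 3  [terminal]
30. n13.ok = 5  [(if C.mk then C.wid else f.lim) + 2]
31. n8.env = false  [E.ok == true]
32. n8.idx = true  [E.ok == false]
33. n0.lab = 7  [(if S₁.mk then S₁.lab else S₁.live) + 11]
34. n0.live = 2  [S₁.live - 8]
35. n0.mk = false  [S₂.mk == true]
36. n0.tag = "upq"  [S₁.tag ++ "q"]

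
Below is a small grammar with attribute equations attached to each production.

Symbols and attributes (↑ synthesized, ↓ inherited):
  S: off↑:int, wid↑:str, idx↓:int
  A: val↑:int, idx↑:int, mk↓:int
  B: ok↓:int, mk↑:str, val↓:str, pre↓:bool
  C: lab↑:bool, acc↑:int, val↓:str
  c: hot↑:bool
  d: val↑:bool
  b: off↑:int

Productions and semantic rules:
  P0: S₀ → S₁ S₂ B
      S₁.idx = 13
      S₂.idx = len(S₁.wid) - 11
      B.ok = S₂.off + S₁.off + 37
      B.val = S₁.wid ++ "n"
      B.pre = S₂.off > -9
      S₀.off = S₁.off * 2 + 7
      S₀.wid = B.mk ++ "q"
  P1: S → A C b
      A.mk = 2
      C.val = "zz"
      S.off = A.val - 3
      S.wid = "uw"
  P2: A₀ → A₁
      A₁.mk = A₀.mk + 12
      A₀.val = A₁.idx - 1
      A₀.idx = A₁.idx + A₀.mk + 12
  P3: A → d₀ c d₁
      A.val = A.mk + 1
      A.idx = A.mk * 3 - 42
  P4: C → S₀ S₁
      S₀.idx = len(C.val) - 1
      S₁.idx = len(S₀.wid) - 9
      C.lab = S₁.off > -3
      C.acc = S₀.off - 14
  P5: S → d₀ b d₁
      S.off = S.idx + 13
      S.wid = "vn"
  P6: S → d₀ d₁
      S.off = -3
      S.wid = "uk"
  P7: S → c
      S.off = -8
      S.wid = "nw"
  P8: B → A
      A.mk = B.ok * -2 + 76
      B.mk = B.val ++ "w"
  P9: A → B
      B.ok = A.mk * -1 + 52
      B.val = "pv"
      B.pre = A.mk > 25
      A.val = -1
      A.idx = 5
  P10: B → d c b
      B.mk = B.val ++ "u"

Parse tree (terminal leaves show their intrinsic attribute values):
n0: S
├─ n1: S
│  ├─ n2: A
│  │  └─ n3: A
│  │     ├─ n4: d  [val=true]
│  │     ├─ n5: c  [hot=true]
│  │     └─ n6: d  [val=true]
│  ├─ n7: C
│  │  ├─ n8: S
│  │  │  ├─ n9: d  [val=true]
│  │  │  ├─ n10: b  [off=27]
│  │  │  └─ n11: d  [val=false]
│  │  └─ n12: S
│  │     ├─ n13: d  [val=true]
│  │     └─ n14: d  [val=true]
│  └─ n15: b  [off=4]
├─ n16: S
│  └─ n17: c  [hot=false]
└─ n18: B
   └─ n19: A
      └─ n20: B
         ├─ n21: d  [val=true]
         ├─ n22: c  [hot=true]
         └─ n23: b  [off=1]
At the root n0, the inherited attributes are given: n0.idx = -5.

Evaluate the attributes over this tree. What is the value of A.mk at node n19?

1. n0.idx = -5  [given at root]
2. n1.idx = 13  [13]
3. n2.mk = 2  [2]
4. n3.mk = 14  [A₀.mk + 12]
5. n4.val = true  [terminal]
6. n5.hot = true  [terminal]
7. n6.val = true  [terminal]
8. n3.val = 15  [A.mk + 1]
9. n3.idx = 0  [A.mk * 3 - 42]
10. n2.val = -1  [A₁.idx - 1]
11. n2.idx = 14  [A₁.idx + A₀.mk + 12]
12. n7.val = "zz"  ["zz"]
13. n8.idx = 1  [len(C.val) - 1]
14. n9.val = true  [terminal]
15. n10.off = 27  [terminal]
16. n11.val = false  [terminal]
17. n8.off = 14  [S.idx + 13]
18. n8.wid = "vn"  ["vn"]
19. n12.idx = -7  [len(S₀.wid) - 9]
20. n13.val = true  [terminal]
21. n14.val = true  [terminal]
22. n12.off = -3  [-3]
23. n12.wid = "uk"  ["uk"]
24. n7.lab = false  [S₁.off > -3]
25. n7.acc = 0  [S₀.off - 14]
26. n15.off = 4  [terminal]
27. n1.off = -4  [A.val - 3]
28. n1.wid = "uw"  ["uw"]
29. n16.idx = -9  [len(S₁.wid) - 11]
30. n17.hot = false  [terminal]
31. n16.off = -8  [-8]
32. n16.wid = "nw"  ["nw"]
33. n18.ok = 25  [S₂.off + S₁.off + 37]
34. n18.val = "uwn"  [S₁.wid ++ "n"]
35. n18.pre = true  [S₂.off > -9]
36. n19.mk = 26  [B.ok * -2 + 76]
37. n20.ok = 26  [A.mk * -1 + 52]
38. n20.val = "pv"  ["pv"]
39. n20.pre = true  [A.mk > 25]
40. n21.val = true  [terminal]
41. n22.hot = true  [terminal]
42. n23.off = 1  [terminal]
43. n20.mk = "pvu"  [B.val ++ "u"]
44. n19.val = -1  [-1]
45. n19.idx = 5  [5]
46. n18.mk = "uwnw"  [B.val ++ "w"]
47. n0.off = -1  [S₁.off * 2 + 7]
48. n0.wid = "uwnwq"  [B.mk ++ "q"]

26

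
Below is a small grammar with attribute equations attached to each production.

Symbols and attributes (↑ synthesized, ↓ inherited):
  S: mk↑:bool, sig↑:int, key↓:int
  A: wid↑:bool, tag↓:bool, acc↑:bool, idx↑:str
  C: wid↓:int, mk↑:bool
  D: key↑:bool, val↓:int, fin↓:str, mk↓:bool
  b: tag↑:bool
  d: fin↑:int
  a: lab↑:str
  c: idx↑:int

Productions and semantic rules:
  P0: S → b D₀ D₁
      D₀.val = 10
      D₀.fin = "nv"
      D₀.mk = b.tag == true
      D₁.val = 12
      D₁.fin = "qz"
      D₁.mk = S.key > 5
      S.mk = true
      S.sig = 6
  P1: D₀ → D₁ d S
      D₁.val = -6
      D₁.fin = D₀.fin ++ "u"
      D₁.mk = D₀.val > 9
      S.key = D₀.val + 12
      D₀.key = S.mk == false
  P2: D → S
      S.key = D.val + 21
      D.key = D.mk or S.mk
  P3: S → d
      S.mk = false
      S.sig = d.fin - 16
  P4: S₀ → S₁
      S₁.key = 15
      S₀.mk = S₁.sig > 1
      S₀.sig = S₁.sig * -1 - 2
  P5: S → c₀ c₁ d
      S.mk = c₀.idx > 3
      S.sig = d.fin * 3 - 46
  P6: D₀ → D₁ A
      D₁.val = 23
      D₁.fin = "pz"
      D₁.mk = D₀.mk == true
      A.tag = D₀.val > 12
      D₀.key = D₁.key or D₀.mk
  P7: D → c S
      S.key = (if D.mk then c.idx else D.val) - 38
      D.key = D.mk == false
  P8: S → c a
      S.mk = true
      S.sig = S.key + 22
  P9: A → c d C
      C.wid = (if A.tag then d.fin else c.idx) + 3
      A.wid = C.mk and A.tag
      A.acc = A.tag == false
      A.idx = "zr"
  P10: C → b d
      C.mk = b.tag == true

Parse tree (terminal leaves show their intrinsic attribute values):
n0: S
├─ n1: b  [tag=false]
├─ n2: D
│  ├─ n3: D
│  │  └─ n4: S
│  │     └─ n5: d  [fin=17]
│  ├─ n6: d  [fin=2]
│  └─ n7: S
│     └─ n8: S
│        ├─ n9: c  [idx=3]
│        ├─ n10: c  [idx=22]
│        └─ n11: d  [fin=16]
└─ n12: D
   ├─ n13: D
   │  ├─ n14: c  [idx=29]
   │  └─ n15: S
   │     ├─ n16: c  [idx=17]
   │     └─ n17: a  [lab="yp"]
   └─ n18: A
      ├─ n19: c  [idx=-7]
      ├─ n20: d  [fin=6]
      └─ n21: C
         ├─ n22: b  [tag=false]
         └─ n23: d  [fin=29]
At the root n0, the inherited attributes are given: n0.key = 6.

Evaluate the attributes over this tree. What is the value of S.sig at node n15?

1. n0.key = 6  [given at root]
2. n1.tag = false  [terminal]
3. n2.val = 10  [10]
4. n2.fin = "nv"  ["nv"]
5. n2.mk = false  [b.tag == true]
6. n3.val = -6  [-6]
7. n3.fin = "nvu"  [D₀.fin ++ "u"]
8. n3.mk = true  [D₀.val > 9]
9. n4.key = 15  [D.val + 21]
10. n5.fin = 17  [terminal]
11. n4.mk = false  [false]
12. n4.sig = 1  [d.fin - 16]
13. n3.key = true  [D.mk or S.mk]
14. n6.fin = 2  [terminal]
15. n7.key = 22  [D₀.val + 12]
16. n8.key = 15  [15]
17. n9.idx = 3  [terminal]
18. n10.idx = 22  [terminal]
19. n11.fin = 16  [terminal]
20. n8.mk = false  [c₀.idx > 3]
21. n8.sig = 2  [d.fin * 3 - 46]
22. n7.mk = true  [S₁.sig > 1]
23. n7.sig = -4  [S₁.sig * -1 - 2]
24. n2.key = false  [S.mk == false]
25. n12.val = 12  [12]
26. n12.fin = "qz"  ["qz"]
27. n12.mk = true  [S.key > 5]
28. n13.val = 23  [23]
29. n13.fin = "pz"  ["pz"]
30. n13.mk = true  [D₀.mk == true]
31. n14.idx = 29  [terminal]
32. n15.key = -9  [(if D.mk then c.idx else D.val) - 38]
33. n16.idx = 17  [terminal]
34. n17.lab = "yp"  [terminal]
35. n15.mk = true  [true]
36. n15.sig = 13  [S.key + 22]
37. n13.key = false  [D.mk == false]
38. n18.tag = false  [D₀.val > 12]
39. n19.idx = -7  [terminal]
40. n20.fin = 6  [terminal]
41. n21.wid = -4  [(if A.tag then d.fin else c.idx) + 3]
42. n22.tag = false  [terminal]
43. n23.fin = 29  [terminal]
44. n21.mk = false  [b.tag == true]
45. n18.wid = false  [C.mk and A.tag]
46. n18.acc = true  [A.tag == false]
47. n18.idx = "zr"  ["zr"]
48. n12.key = true  [D₁.key or D₀.mk]
49. n0.mk = true  [true]
50. n0.sig = 6  [6]

13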